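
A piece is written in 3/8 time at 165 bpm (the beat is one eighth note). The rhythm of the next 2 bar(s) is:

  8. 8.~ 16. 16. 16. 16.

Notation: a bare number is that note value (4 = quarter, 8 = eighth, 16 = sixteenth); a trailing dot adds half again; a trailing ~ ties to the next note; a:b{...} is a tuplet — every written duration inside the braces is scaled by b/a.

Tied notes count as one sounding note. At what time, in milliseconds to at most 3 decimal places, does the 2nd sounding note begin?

1. 0.0ms @ 0 + 545.455ms (3/2)
2. 545.455ms @ 3/2 + 818.182ms (9/4)
3. 1363.636ms @ 15/4 + 272.727ms (3/4)
4. 1636.364ms @ 9/2 + 272.727ms (3/4)
5. 1909.091ms @ 21/4 + 272.727ms (3/4)

note 2 onset = 3/2b = 545.455ms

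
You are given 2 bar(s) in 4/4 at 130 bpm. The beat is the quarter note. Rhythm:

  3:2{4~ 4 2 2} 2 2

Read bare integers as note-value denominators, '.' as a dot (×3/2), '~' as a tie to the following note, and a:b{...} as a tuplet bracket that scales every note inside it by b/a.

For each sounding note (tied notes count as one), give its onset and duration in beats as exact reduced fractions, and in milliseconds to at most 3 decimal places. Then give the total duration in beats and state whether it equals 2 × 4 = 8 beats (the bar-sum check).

1) 0.0ms=0b +615.385ms=4/3b
2) 615.385ms=4/3b +615.385ms=4/3b
3) 1230.769ms=8/3b +615.385ms=4/3b
4) 1846.154ms=4b +923.077ms=2b
5) 2769.231ms=6b +923.077ms=2b
Σ=8b of 8 (130bpm 4/4) — PASS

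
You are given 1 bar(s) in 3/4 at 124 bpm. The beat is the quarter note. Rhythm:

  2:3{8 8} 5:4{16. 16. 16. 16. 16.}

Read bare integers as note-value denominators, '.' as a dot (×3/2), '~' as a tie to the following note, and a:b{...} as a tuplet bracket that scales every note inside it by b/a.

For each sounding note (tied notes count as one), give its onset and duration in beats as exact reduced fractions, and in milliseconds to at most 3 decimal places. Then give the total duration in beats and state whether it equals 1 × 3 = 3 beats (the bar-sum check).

1) 0.0ms=0b +362.903ms=3/4b
2) 362.903ms=3/4b +362.903ms=3/4b
3) 725.806ms=3/2b +145.161ms=3/10b
4) 870.968ms=9/5b +145.161ms=3/10b
5) 1016.129ms=21/10b +145.161ms=3/10b
6) 1161.29ms=12/5b +145.161ms=3/10b
7) 1306.452ms=27/10b +145.161ms=3/10b
Σ=3b of 3 (124bpm 3/4) — PASS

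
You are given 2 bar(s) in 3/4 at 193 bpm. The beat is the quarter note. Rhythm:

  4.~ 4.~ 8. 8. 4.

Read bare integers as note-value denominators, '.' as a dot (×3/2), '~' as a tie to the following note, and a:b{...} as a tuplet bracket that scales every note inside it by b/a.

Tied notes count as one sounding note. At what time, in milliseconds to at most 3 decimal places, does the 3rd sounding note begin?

1. 0.0ms @ 0 + 1165.803ms (15/4)
2. 1165.803ms @ 15/4 + 233.161ms (3/4)
3. 1398.964ms @ 9/2 + 466.321ms (3/2)

note 3 onset = 9/2b = 1398.964ms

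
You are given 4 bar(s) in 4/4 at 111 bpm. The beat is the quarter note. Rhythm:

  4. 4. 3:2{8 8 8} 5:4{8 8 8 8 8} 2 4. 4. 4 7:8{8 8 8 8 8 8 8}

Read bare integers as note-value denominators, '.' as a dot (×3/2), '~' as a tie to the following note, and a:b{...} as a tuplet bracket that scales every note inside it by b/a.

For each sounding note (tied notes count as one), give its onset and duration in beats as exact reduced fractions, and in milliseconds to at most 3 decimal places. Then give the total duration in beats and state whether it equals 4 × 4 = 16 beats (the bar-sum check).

1) 0.0ms=0b +810.811ms=3/2b
2) 810.811ms=3/2b +810.811ms=3/2b
3) 1621.622ms=3b +180.18ms=1/3b
4) 1801.802ms=10/3b +180.18ms=1/3b
5) 1981.982ms=11/3b +180.18ms=1/3b
6) 2162.162ms=4b +216.216ms=2/5b
7) 2378.378ms=22/5b +216.216ms=2/5b
8) 2594.595ms=24/5b +216.216ms=2/5b
9) 2810.811ms=26/5b +216.216ms=2/5b
10) 3027.027ms=28/5b +216.216ms=2/5b
11) 3243.243ms=6b +1081.081ms=2b
12) 4324.324ms=8b +810.811ms=3/2b
13) 5135.135ms=19/2b +810.811ms=3/2b
14) 5945.946ms=11b +540.541ms=1b
15) 6486.486ms=12b +308.88ms=4/7b
16) 6795.367ms=88/7b +308.88ms=4/7b
17) 7104.247ms=92/7b +308.88ms=4/7b
18) 7413.127ms=96/7b +308.88ms=4/7b
19) 7722.008ms=100/7b +308.88ms=4/7b
20) 8030.888ms=104/7b +308.88ms=4/7b
21) 8339.768ms=108/7b +308.88ms=4/7b
Σ=16b of 16 (111bpm 4/4) — PASS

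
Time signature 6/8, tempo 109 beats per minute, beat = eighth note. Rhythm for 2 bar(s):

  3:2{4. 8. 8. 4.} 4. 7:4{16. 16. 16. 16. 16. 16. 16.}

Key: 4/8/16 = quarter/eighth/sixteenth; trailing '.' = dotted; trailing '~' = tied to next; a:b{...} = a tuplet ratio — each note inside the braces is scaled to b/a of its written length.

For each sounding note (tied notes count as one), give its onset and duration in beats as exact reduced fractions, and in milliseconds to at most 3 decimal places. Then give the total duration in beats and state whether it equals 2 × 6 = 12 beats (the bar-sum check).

1) 0.0ms=0b +1100.917ms=2b
2) 1100.917ms=2b +550.459ms=1b
3) 1651.376ms=3b +550.459ms=1b
4) 2201.835ms=4b +1100.917ms=2b
5) 3302.752ms=6b +1651.376ms=3b
6) 4954.128ms=9b +235.911ms=3/7b
7) 5190.039ms=66/7b +235.911ms=3/7b
8) 5425.95ms=69/7b +235.911ms=3/7b
9) 5661.861ms=72/7b +235.911ms=3/7b
10) 5897.772ms=75/7b +235.911ms=3/7b
11) 6133.683ms=78/7b +235.911ms=3/7b
12) 6369.594ms=81/7b +235.911ms=3/7b
Σ=12b of 12 (109bpm 6/8) — PASS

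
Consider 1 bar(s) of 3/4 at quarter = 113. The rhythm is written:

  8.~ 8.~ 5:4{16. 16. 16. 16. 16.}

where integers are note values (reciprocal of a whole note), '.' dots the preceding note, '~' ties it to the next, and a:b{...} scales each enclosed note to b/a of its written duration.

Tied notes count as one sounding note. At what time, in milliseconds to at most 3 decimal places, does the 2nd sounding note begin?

note 2 onset = 9/5b = 955.752ms

1. 0.0ms @ 0 + 955.752ms (9/5)
2. 955.752ms @ 9/5 + 159.292ms (3/10)
3. 1115.044ms @ 21/10 + 159.292ms (3/10)
4. 1274.336ms @ 12/5 + 159.292ms (3/10)
5. 1433.628ms @ 27/10 + 159.292ms (3/10)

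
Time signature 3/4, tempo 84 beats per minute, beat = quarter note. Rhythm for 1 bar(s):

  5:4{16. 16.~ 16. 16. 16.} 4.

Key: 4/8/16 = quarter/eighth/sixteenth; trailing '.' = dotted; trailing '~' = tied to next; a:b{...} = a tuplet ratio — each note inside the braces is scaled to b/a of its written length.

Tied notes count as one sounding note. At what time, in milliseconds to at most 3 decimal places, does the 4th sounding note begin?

note 4 onset = 6/5b = 857.143ms

1. 0.0ms @ 0 + 214.286ms (3/10)
2. 214.286ms @ 3/10 + 428.571ms (3/5)
3. 642.857ms @ 9/10 + 214.286ms (3/10)
4. 857.143ms @ 6/5 + 214.286ms (3/10)
5. 1071.429ms @ 3/2 + 1071.429ms (3/2)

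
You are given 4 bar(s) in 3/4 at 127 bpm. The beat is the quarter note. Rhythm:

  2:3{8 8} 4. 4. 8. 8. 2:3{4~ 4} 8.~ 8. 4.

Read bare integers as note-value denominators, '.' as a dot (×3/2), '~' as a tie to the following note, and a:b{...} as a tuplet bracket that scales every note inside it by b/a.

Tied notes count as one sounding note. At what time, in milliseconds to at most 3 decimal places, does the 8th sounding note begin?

1. 0.0ms @ 0 + 354.331ms (3/4)
2. 354.331ms @ 3/4 + 354.331ms (3/4)
3. 708.661ms @ 3/2 + 708.661ms (3/2)
4. 1417.323ms @ 3 + 708.661ms (3/2)
5. 2125.984ms @ 9/2 + 354.331ms (3/4)
6. 2480.315ms @ 21/4 + 354.331ms (3/4)
7. 2834.646ms @ 6 + 1417.323ms (3)
8. 4251.969ms @ 9 + 708.661ms (3/2)
9. 4960.63ms @ 21/2 + 708.661ms (3/2)

note 8 onset = 9b = 4251.969ms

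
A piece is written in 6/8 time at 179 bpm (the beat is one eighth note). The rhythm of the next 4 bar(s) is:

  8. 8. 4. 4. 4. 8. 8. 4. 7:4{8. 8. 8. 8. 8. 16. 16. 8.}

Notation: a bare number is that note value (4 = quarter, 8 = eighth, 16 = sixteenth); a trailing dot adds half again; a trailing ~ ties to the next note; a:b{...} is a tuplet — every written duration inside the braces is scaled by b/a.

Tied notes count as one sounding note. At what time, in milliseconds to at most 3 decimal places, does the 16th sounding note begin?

1. 0.0ms @ 0 + 502.793ms (3/2)
2. 502.793ms @ 3/2 + 502.793ms (3/2)
3. 1005.587ms @ 3 + 1005.587ms (3)
4. 2011.173ms @ 6 + 1005.587ms (3)
5. 3016.76ms @ 9 + 1005.587ms (3)
6. 4022.346ms @ 12 + 502.793ms (3/2)
7. 4525.14ms @ 27/2 + 502.793ms (3/2)
8. 5027.933ms @ 15 + 1005.587ms (3)
9. 6033.52ms @ 18 + 287.31ms (6/7)
10. 6320.83ms @ 132/7 + 287.31ms (6/7)
11. 6608.14ms @ 138/7 + 287.31ms (6/7)
12. 6895.451ms @ 144/7 + 287.31ms (6/7)
13. 7182.761ms @ 150/7 + 287.31ms (6/7)
14. 7470.072ms @ 156/7 + 143.655ms (3/7)
15. 7613.727ms @ 159/7 + 143.655ms (3/7)
16. 7757.382ms @ 162/7 + 287.31ms (6/7)

note 16 onset = 162/7b = 7757.382ms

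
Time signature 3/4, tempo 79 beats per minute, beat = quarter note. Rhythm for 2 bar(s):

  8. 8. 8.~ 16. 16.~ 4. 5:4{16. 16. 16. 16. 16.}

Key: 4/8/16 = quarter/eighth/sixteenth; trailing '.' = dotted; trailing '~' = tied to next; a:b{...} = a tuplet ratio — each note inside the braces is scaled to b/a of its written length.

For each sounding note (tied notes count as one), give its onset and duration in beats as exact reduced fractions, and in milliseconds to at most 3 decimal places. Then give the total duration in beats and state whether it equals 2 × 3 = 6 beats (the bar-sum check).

1) 0.0ms=0b +569.62ms=3/4b
2) 569.62ms=3/4b +569.62ms=3/4b
3) 1139.241ms=3/2b +854.43ms=9/8b
4) 1993.671ms=21/8b +1424.051ms=15/8b
5) 3417.722ms=9/2b +227.848ms=3/10b
6) 3645.57ms=24/5b +227.848ms=3/10b
7) 3873.418ms=51/10b +227.848ms=3/10b
8) 4101.266ms=27/5b +227.848ms=3/10b
9) 4329.114ms=57/10b +227.848ms=3/10b
Σ=6b of 6 (79bpm 3/4) — PASS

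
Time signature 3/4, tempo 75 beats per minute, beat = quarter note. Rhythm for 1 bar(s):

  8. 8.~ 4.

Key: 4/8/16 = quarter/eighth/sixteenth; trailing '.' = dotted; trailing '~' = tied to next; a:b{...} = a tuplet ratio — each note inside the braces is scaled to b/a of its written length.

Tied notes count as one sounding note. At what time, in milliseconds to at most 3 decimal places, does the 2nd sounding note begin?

note 2 onset = 3/4b = 600.0ms

1. 0.0ms @ 0 + 600.0ms (3/4)
2. 600.0ms @ 3/4 + 1800.0ms (9/4)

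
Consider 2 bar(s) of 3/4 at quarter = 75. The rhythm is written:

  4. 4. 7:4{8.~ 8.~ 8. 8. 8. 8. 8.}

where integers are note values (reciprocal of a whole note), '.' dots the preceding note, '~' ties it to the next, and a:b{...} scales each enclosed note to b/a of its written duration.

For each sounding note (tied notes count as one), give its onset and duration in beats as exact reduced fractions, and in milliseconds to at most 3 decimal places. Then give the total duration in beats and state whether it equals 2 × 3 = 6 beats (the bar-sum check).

1) 0.0ms=0b +1200.0ms=3/2b
2) 1200.0ms=3/2b +1200.0ms=3/2b
3) 2400.0ms=3b +1028.571ms=9/7b
4) 3428.571ms=30/7b +342.857ms=3/7b
5) 3771.429ms=33/7b +342.857ms=3/7b
6) 4114.286ms=36/7b +342.857ms=3/7b
7) 4457.143ms=39/7b +342.857ms=3/7b
Σ=6b of 6 (75bpm 3/4) — PASS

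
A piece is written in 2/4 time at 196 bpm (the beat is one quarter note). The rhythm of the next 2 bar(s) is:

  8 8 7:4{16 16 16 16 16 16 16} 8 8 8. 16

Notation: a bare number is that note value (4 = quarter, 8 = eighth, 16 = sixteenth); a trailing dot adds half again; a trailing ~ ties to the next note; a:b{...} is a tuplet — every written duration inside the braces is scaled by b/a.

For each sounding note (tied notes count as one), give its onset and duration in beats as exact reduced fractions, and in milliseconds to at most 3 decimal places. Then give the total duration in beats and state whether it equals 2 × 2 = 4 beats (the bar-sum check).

1) 0.0ms=0b +153.061ms=1/2b
2) 153.061ms=1/2b +153.061ms=1/2b
3) 306.122ms=1b +43.732ms=1/7b
4) 349.854ms=8/7b +43.732ms=1/7b
5) 393.586ms=9/7b +43.732ms=1/7b
6) 437.318ms=10/7b +43.732ms=1/7b
7) 481.05ms=11/7b +43.732ms=1/7b
8) 524.781ms=12/7b +43.732ms=1/7b
9) 568.513ms=13/7b +43.732ms=1/7b
10) 612.245ms=2b +153.061ms=1/2b
11) 765.306ms=5/2b +153.061ms=1/2b
12) 918.367ms=3b +229.592ms=3/4b
13) 1147.959ms=15/4b +76.531ms=1/4b
Σ=4b of 4 (196bpm 2/4) — PASS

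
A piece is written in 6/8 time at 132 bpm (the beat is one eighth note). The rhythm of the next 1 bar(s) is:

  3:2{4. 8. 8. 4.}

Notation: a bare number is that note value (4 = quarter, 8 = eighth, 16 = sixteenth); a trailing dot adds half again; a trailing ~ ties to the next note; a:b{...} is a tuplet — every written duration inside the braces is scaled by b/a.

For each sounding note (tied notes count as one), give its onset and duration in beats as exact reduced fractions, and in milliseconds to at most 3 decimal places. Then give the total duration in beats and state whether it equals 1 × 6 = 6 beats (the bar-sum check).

1) 0.0ms=0b +909.091ms=2b
2) 909.091ms=2b +454.545ms=1b
3) 1363.636ms=3b +454.545ms=1b
4) 1818.182ms=4b +909.091ms=2b
Σ=6b of 6 (132bpm 6/8) — PASS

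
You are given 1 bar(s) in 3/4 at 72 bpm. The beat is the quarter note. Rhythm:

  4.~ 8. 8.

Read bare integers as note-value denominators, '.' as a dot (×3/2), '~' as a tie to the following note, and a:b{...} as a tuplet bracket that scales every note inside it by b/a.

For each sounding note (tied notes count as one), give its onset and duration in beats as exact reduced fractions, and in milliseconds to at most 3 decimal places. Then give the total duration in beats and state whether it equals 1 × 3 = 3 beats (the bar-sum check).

1) 0.0ms=0b +1875.0ms=9/4b
2) 1875.0ms=9/4b +625.0ms=3/4b
Σ=3b of 3 (72bpm 3/4) — PASS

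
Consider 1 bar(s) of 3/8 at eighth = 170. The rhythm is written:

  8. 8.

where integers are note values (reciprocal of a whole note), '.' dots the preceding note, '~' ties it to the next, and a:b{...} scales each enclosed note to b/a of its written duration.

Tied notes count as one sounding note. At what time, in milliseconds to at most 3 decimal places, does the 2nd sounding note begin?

note 2 onset = 3/2b = 529.412ms

1. 0.0ms @ 0 + 529.412ms (3/2)
2. 529.412ms @ 3/2 + 529.412ms (3/2)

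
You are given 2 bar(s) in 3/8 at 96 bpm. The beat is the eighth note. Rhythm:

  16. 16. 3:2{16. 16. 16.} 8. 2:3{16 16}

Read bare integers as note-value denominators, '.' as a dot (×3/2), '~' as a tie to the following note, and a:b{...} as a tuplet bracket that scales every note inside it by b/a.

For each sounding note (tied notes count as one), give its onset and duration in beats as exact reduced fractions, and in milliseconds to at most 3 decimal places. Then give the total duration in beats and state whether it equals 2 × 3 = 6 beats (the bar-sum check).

1) 0.0ms=0b +468.75ms=3/4b
2) 468.75ms=3/4b +468.75ms=3/4b
3) 937.5ms=3/2b +312.5ms=1/2b
4) 1250.0ms=2b +312.5ms=1/2b
5) 1562.5ms=5/2b +312.5ms=1/2b
6) 1875.0ms=3b +937.5ms=3/2b
7) 2812.5ms=9/2b +468.75ms=3/4b
8) 3281.25ms=21/4b +468.75ms=3/4b
Σ=6b of 6 (96bpm 3/8) — PASS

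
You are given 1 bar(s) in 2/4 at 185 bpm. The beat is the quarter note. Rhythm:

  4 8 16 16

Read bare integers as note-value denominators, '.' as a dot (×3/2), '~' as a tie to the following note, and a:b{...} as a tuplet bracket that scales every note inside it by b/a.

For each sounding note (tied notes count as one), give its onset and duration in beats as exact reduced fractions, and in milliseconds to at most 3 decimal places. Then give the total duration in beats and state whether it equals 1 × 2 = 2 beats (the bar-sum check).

1) 0.0ms=0b +324.324ms=1b
2) 324.324ms=1b +162.162ms=1/2b
3) 486.486ms=3/2b +81.081ms=1/4b
4) 567.568ms=7/4b +81.081ms=1/4b
Σ=2b of 2 (185bpm 2/4) — PASS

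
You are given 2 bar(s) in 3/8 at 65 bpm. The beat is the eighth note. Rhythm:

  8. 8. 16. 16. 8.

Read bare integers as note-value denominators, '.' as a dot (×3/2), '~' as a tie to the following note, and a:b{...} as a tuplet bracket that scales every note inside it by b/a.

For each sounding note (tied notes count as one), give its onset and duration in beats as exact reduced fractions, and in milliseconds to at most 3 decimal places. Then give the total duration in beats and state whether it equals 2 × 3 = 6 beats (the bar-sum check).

1) 0.0ms=0b +1384.615ms=3/2b
2) 1384.615ms=3/2b +1384.615ms=3/2b
3) 2769.231ms=3b +692.308ms=3/4b
4) 3461.538ms=15/4b +692.308ms=3/4b
5) 4153.846ms=9/2b +1384.615ms=3/2b
Σ=6b of 6 (65bpm 3/8) — PASS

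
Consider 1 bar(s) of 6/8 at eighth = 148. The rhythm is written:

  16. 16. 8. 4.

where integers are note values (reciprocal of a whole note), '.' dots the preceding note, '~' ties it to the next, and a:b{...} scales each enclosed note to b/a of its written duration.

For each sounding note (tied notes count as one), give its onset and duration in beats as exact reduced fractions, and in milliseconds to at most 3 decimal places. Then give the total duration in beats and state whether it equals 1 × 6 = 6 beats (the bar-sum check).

1) 0.0ms=0b +304.054ms=3/4b
2) 304.054ms=3/4b +304.054ms=3/4b
3) 608.108ms=3/2b +608.108ms=3/2b
4) 1216.216ms=3b +1216.216ms=3b
Σ=6b of 6 (148bpm 6/8) — PASS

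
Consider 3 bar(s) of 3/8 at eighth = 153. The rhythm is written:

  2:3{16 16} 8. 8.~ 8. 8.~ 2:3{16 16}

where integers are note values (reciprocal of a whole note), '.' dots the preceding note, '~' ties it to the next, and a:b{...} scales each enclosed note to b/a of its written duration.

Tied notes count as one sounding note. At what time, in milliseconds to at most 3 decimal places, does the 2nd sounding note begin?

1. 0.0ms @ 0 + 294.118ms (3/4)
2. 294.118ms @ 3/4 + 294.118ms (3/4)
3. 588.235ms @ 3/2 + 588.235ms (3/2)
4. 1176.471ms @ 3 + 1176.471ms (3)
5. 2352.941ms @ 6 + 882.353ms (9/4)
6. 3235.294ms @ 33/4 + 294.118ms (3/4)

note 2 onset = 3/4b = 294.118ms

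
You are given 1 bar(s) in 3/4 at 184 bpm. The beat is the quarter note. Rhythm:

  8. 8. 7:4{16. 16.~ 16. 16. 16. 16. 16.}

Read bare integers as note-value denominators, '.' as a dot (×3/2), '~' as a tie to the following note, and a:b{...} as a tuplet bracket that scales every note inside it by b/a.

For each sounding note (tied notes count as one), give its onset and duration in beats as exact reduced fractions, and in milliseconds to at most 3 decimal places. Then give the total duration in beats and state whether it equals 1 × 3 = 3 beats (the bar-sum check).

1) 0.0ms=0b +244.565ms=3/4b
2) 244.565ms=3/4b +244.565ms=3/4b
3) 489.13ms=3/2b +69.876ms=3/14b
4) 559.006ms=12/7b +139.752ms=3/7b
5) 698.758ms=15/7b +69.876ms=3/14b
6) 768.634ms=33/14b +69.876ms=3/14b
7) 838.509ms=18/7b +69.876ms=3/14b
8) 908.385ms=39/14b +69.876ms=3/14b
Σ=3b of 3 (184bpm 3/4) — PASS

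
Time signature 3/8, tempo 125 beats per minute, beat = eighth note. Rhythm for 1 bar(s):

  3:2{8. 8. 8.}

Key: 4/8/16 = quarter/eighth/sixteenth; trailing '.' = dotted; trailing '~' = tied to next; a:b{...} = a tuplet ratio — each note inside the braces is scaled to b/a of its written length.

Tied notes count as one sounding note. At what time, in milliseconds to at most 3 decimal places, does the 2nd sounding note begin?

1. 0.0ms @ 0 + 480.0ms (1)
2. 480.0ms @ 1 + 480.0ms (1)
3. 960.0ms @ 2 + 480.0ms (1)

note 2 onset = 1b = 480.0ms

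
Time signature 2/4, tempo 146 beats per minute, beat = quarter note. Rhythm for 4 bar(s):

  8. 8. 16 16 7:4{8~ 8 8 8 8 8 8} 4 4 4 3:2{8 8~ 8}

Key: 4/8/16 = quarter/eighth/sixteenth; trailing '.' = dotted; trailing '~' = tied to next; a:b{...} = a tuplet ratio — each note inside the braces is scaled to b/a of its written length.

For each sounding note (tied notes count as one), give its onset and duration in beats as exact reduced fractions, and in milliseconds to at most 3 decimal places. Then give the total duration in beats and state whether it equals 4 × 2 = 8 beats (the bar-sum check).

1) 0.0ms=0b +308.219ms=3/4b
2) 308.219ms=3/4b +308.219ms=3/4b
3) 616.438ms=3/2b +102.74ms=1/4b
4) 719.178ms=7/4b +102.74ms=1/4b
5) 821.918ms=2b +234.834ms=4/7b
6) 1056.751ms=18/7b +117.417ms=2/7b
7) 1174.168ms=20/7b +117.417ms=2/7b
8) 1291.585ms=22/7b +117.417ms=2/7b
9) 1409.002ms=24/7b +117.417ms=2/7b
10) 1526.419ms=26/7b +117.417ms=2/7b
11) 1643.836ms=4b +410.959ms=1b
12) 2054.795ms=5b +410.959ms=1b
13) 2465.753ms=6b +410.959ms=1b
14) 2876.712ms=7b +136.986ms=1/3b
15) 3013.699ms=22/3b +273.973ms=2/3b
Σ=8b of 8 (146bpm 2/4) — PASS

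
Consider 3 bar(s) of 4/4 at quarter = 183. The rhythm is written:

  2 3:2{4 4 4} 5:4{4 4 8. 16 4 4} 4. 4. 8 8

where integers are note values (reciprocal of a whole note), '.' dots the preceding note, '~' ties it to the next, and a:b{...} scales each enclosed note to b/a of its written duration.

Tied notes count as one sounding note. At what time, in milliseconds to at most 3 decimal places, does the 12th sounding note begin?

1. 0.0ms @ 0 + 655.738ms (2)
2. 655.738ms @ 2 + 218.579ms (2/3)
3. 874.317ms @ 8/3 + 218.579ms (2/3)
4. 1092.896ms @ 10/3 + 218.579ms (2/3)
5. 1311.475ms @ 4 + 262.295ms (4/5)
6. 1573.77ms @ 24/5 + 262.295ms (4/5)
7. 1836.066ms @ 28/5 + 196.721ms (3/5)
8. 2032.787ms @ 31/5 + 65.574ms (1/5)
9. 2098.361ms @ 32/5 + 262.295ms (4/5)
10. 2360.656ms @ 36/5 + 262.295ms (4/5)
11. 2622.951ms @ 8 + 491.803ms (3/2)
12. 3114.754ms @ 19/2 + 491.803ms (3/2)
13. 3606.557ms @ 11 + 163.934ms (1/2)
14. 3770.492ms @ 23/2 + 163.934ms (1/2)

note 12 onset = 19/2b = 3114.754ms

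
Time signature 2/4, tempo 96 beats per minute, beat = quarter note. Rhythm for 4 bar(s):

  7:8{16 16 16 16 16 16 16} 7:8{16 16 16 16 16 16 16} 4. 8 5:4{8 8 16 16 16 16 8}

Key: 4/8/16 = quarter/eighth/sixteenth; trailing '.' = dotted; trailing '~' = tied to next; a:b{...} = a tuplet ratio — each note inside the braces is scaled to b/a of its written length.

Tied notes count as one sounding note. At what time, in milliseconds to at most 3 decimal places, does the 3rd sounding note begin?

1. 0.0ms @ 0 + 178.571ms (2/7)
2. 178.571ms @ 2/7 + 178.571ms (2/7)
3. 357.143ms @ 4/7 + 178.571ms (2/7)
4. 535.714ms @ 6/7 + 178.571ms (2/7)
5. 714.286ms @ 8/7 + 178.571ms (2/7)
6. 892.857ms @ 10/7 + 178.571ms (2/7)
7. 1071.429ms @ 12/7 + 178.571ms (2/7)
8. 1250.0ms @ 2 + 178.571ms (2/7)
9. 1428.571ms @ 16/7 + 178.571ms (2/7)
10. 1607.143ms @ 18/7 + 178.571ms (2/7)
11. 1785.714ms @ 20/7 + 178.571ms (2/7)
12. 1964.286ms @ 22/7 + 178.571ms (2/7)
13. 2142.857ms @ 24/7 + 178.571ms (2/7)
14. 2321.429ms @ 26/7 + 178.571ms (2/7)
15. 2500.0ms @ 4 + 937.5ms (3/2)
16. 3437.5ms @ 11/2 + 312.5ms (1/2)
17. 3750.0ms @ 6 + 250.0ms (2/5)
18. 4000.0ms @ 32/5 + 250.0ms (2/5)
19. 4250.0ms @ 34/5 + 125.0ms (1/5)
20. 4375.0ms @ 7 + 125.0ms (1/5)
21. 4500.0ms @ 36/5 + 125.0ms (1/5)
22. 4625.0ms @ 37/5 + 125.0ms (1/5)
23. 4750.0ms @ 38/5 + 250.0ms (2/5)

note 3 onset = 4/7b = 357.143ms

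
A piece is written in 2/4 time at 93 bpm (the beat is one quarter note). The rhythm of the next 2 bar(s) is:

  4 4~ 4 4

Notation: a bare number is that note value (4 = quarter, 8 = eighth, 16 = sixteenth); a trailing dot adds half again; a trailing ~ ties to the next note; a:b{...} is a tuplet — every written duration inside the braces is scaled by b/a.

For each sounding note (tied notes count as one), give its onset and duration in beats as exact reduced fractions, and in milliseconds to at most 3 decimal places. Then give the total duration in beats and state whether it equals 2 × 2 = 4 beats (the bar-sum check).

1) 0.0ms=0b +645.161ms=1b
2) 645.161ms=1b +1290.323ms=2b
3) 1935.484ms=3b +645.161ms=1b
Σ=4b of 4 (93bpm 2/4) — PASS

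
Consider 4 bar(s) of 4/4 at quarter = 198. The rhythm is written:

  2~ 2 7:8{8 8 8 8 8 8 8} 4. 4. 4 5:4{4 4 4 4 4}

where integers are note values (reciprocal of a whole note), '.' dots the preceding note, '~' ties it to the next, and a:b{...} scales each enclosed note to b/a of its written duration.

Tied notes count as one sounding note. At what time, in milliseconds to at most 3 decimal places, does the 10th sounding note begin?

note 10 onset = 19/2b = 2878.788ms

1. 0.0ms @ 0 + 1212.121ms (4)
2. 1212.121ms @ 4 + 173.16ms (4/7)
3. 1385.281ms @ 32/7 + 173.16ms (4/7)
4. 1558.442ms @ 36/7 + 173.16ms (4/7)
5. 1731.602ms @ 40/7 + 173.16ms (4/7)
6. 1904.762ms @ 44/7 + 173.16ms (4/7)
7. 2077.922ms @ 48/7 + 173.16ms (4/7)
8. 2251.082ms @ 52/7 + 173.16ms (4/7)
9. 2424.242ms @ 8 + 454.545ms (3/2)
10. 2878.788ms @ 19/2 + 454.545ms (3/2)
11. 3333.333ms @ 11 + 303.03ms (1)
12. 3636.364ms @ 12 + 242.424ms (4/5)
13. 3878.788ms @ 64/5 + 242.424ms (4/5)
14. 4121.212ms @ 68/5 + 242.424ms (4/5)
15. 4363.636ms @ 72/5 + 242.424ms (4/5)
16. 4606.061ms @ 76/5 + 242.424ms (4/5)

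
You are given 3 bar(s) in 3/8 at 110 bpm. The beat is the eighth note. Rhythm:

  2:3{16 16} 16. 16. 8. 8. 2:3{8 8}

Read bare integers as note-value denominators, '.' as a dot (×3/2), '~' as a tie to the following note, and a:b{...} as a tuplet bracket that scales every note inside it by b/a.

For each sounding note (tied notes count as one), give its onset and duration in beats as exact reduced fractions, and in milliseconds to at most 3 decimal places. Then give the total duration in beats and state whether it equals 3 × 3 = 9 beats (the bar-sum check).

1) 0.0ms=0b +409.091ms=3/4b
2) 409.091ms=3/4b +409.091ms=3/4b
3) 818.182ms=3/2b +409.091ms=3/4b
4) 1227.273ms=9/4b +409.091ms=3/4b
5) 1636.364ms=3b +818.182ms=3/2b
6) 2454.545ms=9/2b +818.182ms=3/2b
7) 3272.727ms=6b +818.182ms=3/2b
8) 4090.909ms=15/2b +818.182ms=3/2b
Σ=9b of 9 (110bpm 3/8) — PASS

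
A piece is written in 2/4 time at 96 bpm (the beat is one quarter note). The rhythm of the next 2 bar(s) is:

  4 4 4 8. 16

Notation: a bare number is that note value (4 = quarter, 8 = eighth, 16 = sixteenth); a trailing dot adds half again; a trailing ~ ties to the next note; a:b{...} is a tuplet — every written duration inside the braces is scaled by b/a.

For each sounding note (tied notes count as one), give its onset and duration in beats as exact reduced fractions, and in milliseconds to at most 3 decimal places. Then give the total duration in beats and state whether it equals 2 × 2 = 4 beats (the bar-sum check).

1) 0.0ms=0b +625.0ms=1b
2) 625.0ms=1b +625.0ms=1b
3) 1250.0ms=2b +625.0ms=1b
4) 1875.0ms=3b +468.75ms=3/4b
5) 2343.75ms=15/4b +156.25ms=1/4b
Σ=4b of 4 (96bpm 2/4) — PASS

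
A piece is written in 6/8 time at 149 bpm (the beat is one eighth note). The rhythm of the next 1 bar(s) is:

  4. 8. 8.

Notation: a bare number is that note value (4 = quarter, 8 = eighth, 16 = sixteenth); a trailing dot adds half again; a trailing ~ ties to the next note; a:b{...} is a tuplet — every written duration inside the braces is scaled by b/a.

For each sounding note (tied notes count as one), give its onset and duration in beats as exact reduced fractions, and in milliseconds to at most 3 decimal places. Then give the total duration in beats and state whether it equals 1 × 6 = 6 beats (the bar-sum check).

1) 0.0ms=0b +1208.054ms=3b
2) 1208.054ms=3b +604.027ms=3/2b
3) 1812.081ms=9/2b +604.027ms=3/2b
Σ=6b of 6 (149bpm 6/8) — PASS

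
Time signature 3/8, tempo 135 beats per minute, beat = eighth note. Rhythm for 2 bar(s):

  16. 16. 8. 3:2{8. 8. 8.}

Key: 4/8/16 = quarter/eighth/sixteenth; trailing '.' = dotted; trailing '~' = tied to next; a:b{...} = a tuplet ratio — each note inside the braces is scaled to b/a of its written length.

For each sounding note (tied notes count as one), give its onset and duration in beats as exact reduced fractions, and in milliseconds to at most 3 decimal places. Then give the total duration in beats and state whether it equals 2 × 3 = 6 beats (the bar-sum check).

1) 0.0ms=0b +333.333ms=3/4b
2) 333.333ms=3/4b +333.333ms=3/4b
3) 666.667ms=3/2b +666.667ms=3/2b
4) 1333.333ms=3b +444.444ms=1b
5) 1777.778ms=4b +444.444ms=1b
6) 2222.222ms=5b +444.444ms=1b
Σ=6b of 6 (135bpm 3/8) — PASS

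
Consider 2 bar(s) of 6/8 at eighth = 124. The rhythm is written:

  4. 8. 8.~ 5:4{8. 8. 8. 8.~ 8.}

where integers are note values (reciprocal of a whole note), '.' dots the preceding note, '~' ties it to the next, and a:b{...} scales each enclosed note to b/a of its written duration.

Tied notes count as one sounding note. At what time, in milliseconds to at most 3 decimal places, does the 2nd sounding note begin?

1. 0.0ms @ 0 + 1451.613ms (3)
2. 1451.613ms @ 3 + 725.806ms (3/2)
3. 2177.419ms @ 9/2 + 1306.452ms (27/10)
4. 3483.871ms @ 36/5 + 580.645ms (6/5)
5. 4064.516ms @ 42/5 + 580.645ms (6/5)
6. 4645.161ms @ 48/5 + 1161.29ms (12/5)

note 2 onset = 3b = 1451.613ms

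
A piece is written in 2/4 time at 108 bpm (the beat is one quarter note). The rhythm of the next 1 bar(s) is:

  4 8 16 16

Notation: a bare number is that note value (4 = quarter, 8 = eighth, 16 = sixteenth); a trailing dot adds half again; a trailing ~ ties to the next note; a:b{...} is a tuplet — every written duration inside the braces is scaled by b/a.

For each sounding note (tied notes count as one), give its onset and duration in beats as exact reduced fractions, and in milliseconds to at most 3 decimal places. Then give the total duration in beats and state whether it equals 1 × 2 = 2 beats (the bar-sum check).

1) 0.0ms=0b +555.556ms=1b
2) 555.556ms=1b +277.778ms=1/2b
3) 833.333ms=3/2b +138.889ms=1/4b
4) 972.222ms=7/4b +138.889ms=1/4b
Σ=2b of 2 (108bpm 2/4) — PASS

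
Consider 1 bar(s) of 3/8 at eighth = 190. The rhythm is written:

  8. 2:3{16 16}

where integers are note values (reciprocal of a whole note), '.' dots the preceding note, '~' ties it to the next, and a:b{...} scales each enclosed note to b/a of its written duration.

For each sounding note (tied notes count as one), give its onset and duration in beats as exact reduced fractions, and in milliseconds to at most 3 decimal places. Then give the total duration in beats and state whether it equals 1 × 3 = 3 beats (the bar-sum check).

1) 0.0ms=0b +473.684ms=3/2b
2) 473.684ms=3/2b +236.842ms=3/4b
3) 710.526ms=9/4b +236.842ms=3/4b
Σ=3b of 3 (190bpm 3/8) — PASS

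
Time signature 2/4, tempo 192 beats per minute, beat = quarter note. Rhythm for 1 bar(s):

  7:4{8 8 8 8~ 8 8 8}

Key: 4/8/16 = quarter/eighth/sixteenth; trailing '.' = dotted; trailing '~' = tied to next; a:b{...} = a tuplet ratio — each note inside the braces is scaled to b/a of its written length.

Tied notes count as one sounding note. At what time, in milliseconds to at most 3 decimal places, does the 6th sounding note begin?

1. 0.0ms @ 0 + 89.286ms (2/7)
2. 89.286ms @ 2/7 + 89.286ms (2/7)
3. 178.571ms @ 4/7 + 89.286ms (2/7)
4. 267.857ms @ 6/7 + 178.571ms (4/7)
5. 446.429ms @ 10/7 + 89.286ms (2/7)
6. 535.714ms @ 12/7 + 89.286ms (2/7)

note 6 onset = 12/7b = 535.714ms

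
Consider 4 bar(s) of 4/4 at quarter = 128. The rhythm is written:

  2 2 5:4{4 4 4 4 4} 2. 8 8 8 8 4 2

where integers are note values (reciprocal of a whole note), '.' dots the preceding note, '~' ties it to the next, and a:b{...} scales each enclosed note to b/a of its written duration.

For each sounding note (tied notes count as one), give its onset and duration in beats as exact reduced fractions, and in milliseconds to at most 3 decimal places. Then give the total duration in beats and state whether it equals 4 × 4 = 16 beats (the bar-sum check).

1) 0.0ms=0b +937.5ms=2b
2) 937.5ms=2b +937.5ms=2b
3) 1875.0ms=4b +375.0ms=4/5b
4) 2250.0ms=24/5b +375.0ms=4/5b
5) 2625.0ms=28/5b +375.0ms=4/5b
6) 3000.0ms=32/5b +375.0ms=4/5b
7) 3375.0ms=36/5b +375.0ms=4/5b
8) 3750.0ms=8b +1406.25ms=3b
9) 5156.25ms=11b +234.375ms=1/2b
10) 5390.625ms=23/2b +234.375ms=1/2b
11) 5625.0ms=12b +234.375ms=1/2b
12) 5859.375ms=25/2b +234.375ms=1/2b
13) 6093.75ms=13b +468.75ms=1b
14) 6562.5ms=14b +937.5ms=2b
Σ=16b of 16 (128bpm 4/4) — PASS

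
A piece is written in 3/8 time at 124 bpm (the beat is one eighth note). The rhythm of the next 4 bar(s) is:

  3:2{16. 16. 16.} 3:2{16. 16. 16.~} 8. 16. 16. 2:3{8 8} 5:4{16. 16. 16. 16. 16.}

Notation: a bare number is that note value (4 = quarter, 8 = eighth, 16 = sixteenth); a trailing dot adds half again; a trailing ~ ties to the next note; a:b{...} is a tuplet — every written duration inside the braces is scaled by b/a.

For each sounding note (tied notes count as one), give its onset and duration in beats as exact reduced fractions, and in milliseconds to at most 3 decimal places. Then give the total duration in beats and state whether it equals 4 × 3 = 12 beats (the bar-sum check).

1) 0.0ms=0b +241.935ms=1/2b
2) 241.935ms=1/2b +241.935ms=1/2b
3) 483.871ms=1b +241.935ms=1/2b
4) 725.806ms=3/2b +241.935ms=1/2b
5) 967.742ms=2b +241.935ms=1/2b
6) 1209.677ms=5/2b +967.742ms=2b
7) 2177.419ms=9/2b +362.903ms=3/4b
8) 2540.323ms=21/4b +362.903ms=3/4b
9) 2903.226ms=6b +725.806ms=3/2b
10) 3629.032ms=15/2b +725.806ms=3/2b
11) 4354.839ms=9b +290.323ms=3/5b
12) 4645.161ms=48/5b +290.323ms=3/5b
13) 4935.484ms=51/5b +290.323ms=3/5b
14) 5225.806ms=54/5b +290.323ms=3/5b
15) 5516.129ms=57/5b +290.323ms=3/5b
Σ=12b of 12 (124bpm 3/8) — PASS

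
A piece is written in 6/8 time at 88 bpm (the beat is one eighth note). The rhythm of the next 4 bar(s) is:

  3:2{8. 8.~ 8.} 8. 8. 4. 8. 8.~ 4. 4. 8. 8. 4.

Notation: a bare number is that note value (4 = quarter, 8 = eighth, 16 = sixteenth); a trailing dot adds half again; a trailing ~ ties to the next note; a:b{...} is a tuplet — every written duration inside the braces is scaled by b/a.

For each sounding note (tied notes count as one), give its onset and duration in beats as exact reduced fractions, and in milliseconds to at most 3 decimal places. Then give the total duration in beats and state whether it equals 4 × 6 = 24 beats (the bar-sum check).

1) 0.0ms=0b +681.818ms=1b
2) 681.818ms=1b +1363.636ms=2b
3) 2045.455ms=3b +1022.727ms=3/2b
4) 3068.182ms=9/2b +1022.727ms=3/2b
5) 4090.909ms=6b +2045.455ms=3b
6) 6136.364ms=9b +1022.727ms=3/2b
7) 7159.091ms=21/2b +3068.182ms=9/2b
8) 10227.273ms=15b +2045.455ms=3b
9) 12272.727ms=18b +1022.727ms=3/2b
10) 13295.455ms=39/2b +1022.727ms=3/2b
11) 14318.182ms=21b +2045.455ms=3b
Σ=24b of 24 (88bpm 6/8) — PASS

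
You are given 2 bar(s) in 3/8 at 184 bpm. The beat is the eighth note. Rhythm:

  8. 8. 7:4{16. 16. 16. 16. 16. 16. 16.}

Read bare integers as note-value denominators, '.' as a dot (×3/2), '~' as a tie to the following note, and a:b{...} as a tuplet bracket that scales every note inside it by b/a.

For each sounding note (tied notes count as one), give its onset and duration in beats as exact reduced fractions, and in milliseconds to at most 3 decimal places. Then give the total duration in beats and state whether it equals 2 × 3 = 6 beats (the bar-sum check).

1) 0.0ms=0b +489.13ms=3/2b
2) 489.13ms=3/2b +489.13ms=3/2b
3) 978.261ms=3b +139.752ms=3/7b
4) 1118.012ms=24/7b +139.752ms=3/7b
5) 1257.764ms=27/7b +139.752ms=3/7b
6) 1397.516ms=30/7b +139.752ms=3/7b
7) 1537.267ms=33/7b +139.752ms=3/7b
8) 1677.019ms=36/7b +139.752ms=3/7b
9) 1816.77ms=39/7b +139.752ms=3/7b
Σ=6b of 6 (184bpm 3/8) — PASS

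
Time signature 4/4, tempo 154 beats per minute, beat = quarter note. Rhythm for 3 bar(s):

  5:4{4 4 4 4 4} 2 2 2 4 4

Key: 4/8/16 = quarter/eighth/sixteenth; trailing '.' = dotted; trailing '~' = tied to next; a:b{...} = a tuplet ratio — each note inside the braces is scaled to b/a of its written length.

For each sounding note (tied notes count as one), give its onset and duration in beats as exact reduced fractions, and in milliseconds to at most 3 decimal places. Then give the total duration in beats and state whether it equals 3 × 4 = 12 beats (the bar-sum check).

1) 0.0ms=0b +311.688ms=4/5b
2) 311.688ms=4/5b +311.688ms=4/5b
3) 623.377ms=8/5b +311.688ms=4/5b
4) 935.065ms=12/5b +311.688ms=4/5b
5) 1246.753ms=16/5b +311.688ms=4/5b
6) 1558.442ms=4b +779.221ms=2b
7) 2337.662ms=6b +779.221ms=2b
8) 3116.883ms=8b +779.221ms=2b
9) 3896.104ms=10b +389.61ms=1b
10) 4285.714ms=11b +389.61ms=1b
Σ=12b of 12 (154bpm 4/4) — PASS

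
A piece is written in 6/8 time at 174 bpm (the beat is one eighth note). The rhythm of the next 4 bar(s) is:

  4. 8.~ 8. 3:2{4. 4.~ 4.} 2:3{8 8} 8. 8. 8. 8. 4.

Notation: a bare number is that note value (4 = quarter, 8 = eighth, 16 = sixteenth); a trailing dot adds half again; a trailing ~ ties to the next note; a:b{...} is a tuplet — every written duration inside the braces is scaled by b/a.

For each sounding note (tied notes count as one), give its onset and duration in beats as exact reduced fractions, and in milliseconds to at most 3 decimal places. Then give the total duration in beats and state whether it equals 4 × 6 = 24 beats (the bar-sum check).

1) 0.0ms=0b +1034.483ms=3b
2) 1034.483ms=3b +1034.483ms=3b
3) 2068.966ms=6b +689.655ms=2b
4) 2758.621ms=8b +1379.31ms=4b
5) 4137.931ms=12b +517.241ms=3/2b
6) 4655.172ms=27/2b +517.241ms=3/2b
7) 5172.414ms=15b +517.241ms=3/2b
8) 5689.655ms=33/2b +517.241ms=3/2b
9) 6206.897ms=18b +517.241ms=3/2b
10) 6724.138ms=39/2b +517.241ms=3/2b
11) 7241.379ms=21b +1034.483ms=3b
Σ=24b of 24 (174bpm 6/8) — PASS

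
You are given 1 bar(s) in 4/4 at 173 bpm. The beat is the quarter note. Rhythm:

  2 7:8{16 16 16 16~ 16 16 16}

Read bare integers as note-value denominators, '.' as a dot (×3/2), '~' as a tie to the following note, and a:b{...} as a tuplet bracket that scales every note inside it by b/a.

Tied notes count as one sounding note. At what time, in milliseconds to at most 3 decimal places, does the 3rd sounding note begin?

1. 0.0ms @ 0 + 693.642ms (2)
2. 693.642ms @ 2 + 99.092ms (2/7)
3. 792.733ms @ 16/7 + 99.092ms (2/7)
4. 891.825ms @ 18/7 + 99.092ms (2/7)
5. 990.917ms @ 20/7 + 198.183ms (4/7)
6. 1189.1ms @ 24/7 + 99.092ms (2/7)
7. 1288.192ms @ 26/7 + 99.092ms (2/7)

note 3 onset = 16/7b = 792.733ms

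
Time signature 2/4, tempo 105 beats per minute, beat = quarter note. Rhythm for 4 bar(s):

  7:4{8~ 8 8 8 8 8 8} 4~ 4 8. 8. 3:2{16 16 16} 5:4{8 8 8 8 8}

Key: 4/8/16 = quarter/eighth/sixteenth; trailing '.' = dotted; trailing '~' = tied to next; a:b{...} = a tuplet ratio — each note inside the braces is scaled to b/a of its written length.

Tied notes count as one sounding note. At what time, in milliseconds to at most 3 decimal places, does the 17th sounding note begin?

note 17 onset = 38/5b = 4342.857ms

1. 0.0ms @ 0 + 326.531ms (4/7)
2. 326.531ms @ 4/7 + 163.265ms (2/7)
3. 489.796ms @ 6/7 + 163.265ms (2/7)
4. 653.061ms @ 8/7 + 163.265ms (2/7)
5. 816.327ms @ 10/7 + 163.265ms (2/7)
6. 979.592ms @ 12/7 + 163.265ms (2/7)
7. 1142.857ms @ 2 + 1142.857ms (2)
8. 2285.714ms @ 4 + 428.571ms (3/4)
9. 2714.286ms @ 19/4 + 428.571ms (3/4)
10. 3142.857ms @ 11/2 + 95.238ms (1/6)
11. 3238.095ms @ 17/3 + 95.238ms (1/6)
12. 3333.333ms @ 35/6 + 95.238ms (1/6)
13. 3428.571ms @ 6 + 228.571ms (2/5)
14. 3657.143ms @ 32/5 + 228.571ms (2/5)
15. 3885.714ms @ 34/5 + 228.571ms (2/5)
16. 4114.286ms @ 36/5 + 228.571ms (2/5)
17. 4342.857ms @ 38/5 + 228.571ms (2/5)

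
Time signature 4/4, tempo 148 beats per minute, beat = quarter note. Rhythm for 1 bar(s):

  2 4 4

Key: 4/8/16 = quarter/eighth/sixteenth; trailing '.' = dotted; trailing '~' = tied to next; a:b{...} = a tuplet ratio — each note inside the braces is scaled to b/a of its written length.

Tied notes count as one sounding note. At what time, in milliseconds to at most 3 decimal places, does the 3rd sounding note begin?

1. 0.0ms @ 0 + 810.811ms (2)
2. 810.811ms @ 2 + 405.405ms (1)
3. 1216.216ms @ 3 + 405.405ms (1)

note 3 onset = 3b = 1216.216ms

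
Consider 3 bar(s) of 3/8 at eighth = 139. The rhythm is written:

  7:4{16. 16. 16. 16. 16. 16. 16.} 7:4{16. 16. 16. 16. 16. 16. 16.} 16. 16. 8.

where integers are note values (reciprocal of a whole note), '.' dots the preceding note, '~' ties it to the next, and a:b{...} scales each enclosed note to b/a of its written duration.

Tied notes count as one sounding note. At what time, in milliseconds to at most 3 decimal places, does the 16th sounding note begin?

1. 0.0ms @ 0 + 184.995ms (3/7)
2. 184.995ms @ 3/7 + 184.995ms (3/7)
3. 369.99ms @ 6/7 + 184.995ms (3/7)
4. 554.985ms @ 9/7 + 184.995ms (3/7)
5. 739.979ms @ 12/7 + 184.995ms (3/7)
6. 924.974ms @ 15/7 + 184.995ms (3/7)
7. 1109.969ms @ 18/7 + 184.995ms (3/7)
8. 1294.964ms @ 3 + 184.995ms (3/7)
9. 1479.959ms @ 24/7 + 184.995ms (3/7)
10. 1664.954ms @ 27/7 + 184.995ms (3/7)
11. 1849.949ms @ 30/7 + 184.995ms (3/7)
12. 2034.943ms @ 33/7 + 184.995ms (3/7)
13. 2219.938ms @ 36/7 + 184.995ms (3/7)
14. 2404.933ms @ 39/7 + 184.995ms (3/7)
15. 2589.928ms @ 6 + 323.741ms (3/4)
16. 2913.669ms @ 27/4 + 323.741ms (3/4)
17. 3237.41ms @ 15/2 + 647.482ms (3/2)

note 16 onset = 27/4b = 2913.669ms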